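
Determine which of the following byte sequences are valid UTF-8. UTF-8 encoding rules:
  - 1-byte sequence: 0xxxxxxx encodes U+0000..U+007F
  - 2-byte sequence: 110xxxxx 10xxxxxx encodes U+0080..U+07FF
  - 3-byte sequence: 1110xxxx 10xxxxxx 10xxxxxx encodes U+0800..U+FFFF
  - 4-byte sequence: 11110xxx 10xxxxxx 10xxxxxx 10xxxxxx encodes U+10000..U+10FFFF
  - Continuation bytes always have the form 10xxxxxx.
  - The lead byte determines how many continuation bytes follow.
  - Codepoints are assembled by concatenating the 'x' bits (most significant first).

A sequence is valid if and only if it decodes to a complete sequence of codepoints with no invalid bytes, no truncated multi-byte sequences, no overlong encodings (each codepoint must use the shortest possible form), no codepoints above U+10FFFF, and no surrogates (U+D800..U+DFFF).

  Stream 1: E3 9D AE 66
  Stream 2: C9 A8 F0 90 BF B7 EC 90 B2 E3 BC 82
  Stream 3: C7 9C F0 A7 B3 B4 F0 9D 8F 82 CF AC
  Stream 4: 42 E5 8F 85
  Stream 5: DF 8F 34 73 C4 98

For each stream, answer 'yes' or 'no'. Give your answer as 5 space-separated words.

Answer: yes yes yes yes yes

Derivation:
Stream 1: decodes cleanly. VALID
Stream 2: decodes cleanly. VALID
Stream 3: decodes cleanly. VALID
Stream 4: decodes cleanly. VALID
Stream 5: decodes cleanly. VALID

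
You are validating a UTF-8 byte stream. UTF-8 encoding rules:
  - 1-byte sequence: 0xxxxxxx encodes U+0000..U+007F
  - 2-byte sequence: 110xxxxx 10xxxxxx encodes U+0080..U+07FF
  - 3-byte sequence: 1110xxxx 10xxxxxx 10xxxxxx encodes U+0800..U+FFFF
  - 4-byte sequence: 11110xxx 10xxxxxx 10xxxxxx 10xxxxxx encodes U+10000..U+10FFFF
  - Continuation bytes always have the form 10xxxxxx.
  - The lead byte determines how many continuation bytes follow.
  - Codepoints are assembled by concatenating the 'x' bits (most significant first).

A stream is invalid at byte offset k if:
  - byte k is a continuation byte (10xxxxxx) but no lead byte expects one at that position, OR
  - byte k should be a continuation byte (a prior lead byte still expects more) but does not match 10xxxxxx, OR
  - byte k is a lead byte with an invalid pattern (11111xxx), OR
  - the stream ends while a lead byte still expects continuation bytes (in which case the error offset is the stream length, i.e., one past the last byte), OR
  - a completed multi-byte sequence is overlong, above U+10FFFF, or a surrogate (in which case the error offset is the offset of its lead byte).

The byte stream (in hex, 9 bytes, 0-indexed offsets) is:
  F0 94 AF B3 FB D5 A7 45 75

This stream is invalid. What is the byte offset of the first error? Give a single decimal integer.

Byte[0]=F0: 4-byte lead, need 3 cont bytes. acc=0x0
Byte[1]=94: continuation. acc=(acc<<6)|0x14=0x14
Byte[2]=AF: continuation. acc=(acc<<6)|0x2F=0x52F
Byte[3]=B3: continuation. acc=(acc<<6)|0x33=0x14BF3
Completed: cp=U+14BF3 (starts at byte 0)
Byte[4]=FB: INVALID lead byte (not 0xxx/110x/1110/11110)

Answer: 4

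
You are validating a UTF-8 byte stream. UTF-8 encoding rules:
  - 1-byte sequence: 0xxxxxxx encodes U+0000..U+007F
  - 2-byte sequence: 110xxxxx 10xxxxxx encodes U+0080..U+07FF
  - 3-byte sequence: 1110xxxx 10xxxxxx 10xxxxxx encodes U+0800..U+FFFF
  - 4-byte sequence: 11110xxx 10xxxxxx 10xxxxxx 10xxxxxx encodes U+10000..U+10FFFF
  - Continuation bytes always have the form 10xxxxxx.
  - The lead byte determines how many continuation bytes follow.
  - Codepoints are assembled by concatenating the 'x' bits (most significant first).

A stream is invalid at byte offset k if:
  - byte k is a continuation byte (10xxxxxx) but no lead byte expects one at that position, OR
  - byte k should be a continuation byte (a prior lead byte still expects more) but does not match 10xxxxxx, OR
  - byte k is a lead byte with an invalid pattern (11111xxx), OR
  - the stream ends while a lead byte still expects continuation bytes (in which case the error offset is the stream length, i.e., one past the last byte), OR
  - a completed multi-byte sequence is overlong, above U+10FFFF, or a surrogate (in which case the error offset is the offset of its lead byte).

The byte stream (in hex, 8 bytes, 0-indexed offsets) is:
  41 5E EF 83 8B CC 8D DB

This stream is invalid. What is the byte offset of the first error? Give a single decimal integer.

Answer: 8

Derivation:
Byte[0]=41: 1-byte ASCII. cp=U+0041
Byte[1]=5E: 1-byte ASCII. cp=U+005E
Byte[2]=EF: 3-byte lead, need 2 cont bytes. acc=0xF
Byte[3]=83: continuation. acc=(acc<<6)|0x03=0x3C3
Byte[4]=8B: continuation. acc=(acc<<6)|0x0B=0xF0CB
Completed: cp=U+F0CB (starts at byte 2)
Byte[5]=CC: 2-byte lead, need 1 cont bytes. acc=0xC
Byte[6]=8D: continuation. acc=(acc<<6)|0x0D=0x30D
Completed: cp=U+030D (starts at byte 5)
Byte[7]=DB: 2-byte lead, need 1 cont bytes. acc=0x1B
Byte[8]: stream ended, expected continuation. INVALID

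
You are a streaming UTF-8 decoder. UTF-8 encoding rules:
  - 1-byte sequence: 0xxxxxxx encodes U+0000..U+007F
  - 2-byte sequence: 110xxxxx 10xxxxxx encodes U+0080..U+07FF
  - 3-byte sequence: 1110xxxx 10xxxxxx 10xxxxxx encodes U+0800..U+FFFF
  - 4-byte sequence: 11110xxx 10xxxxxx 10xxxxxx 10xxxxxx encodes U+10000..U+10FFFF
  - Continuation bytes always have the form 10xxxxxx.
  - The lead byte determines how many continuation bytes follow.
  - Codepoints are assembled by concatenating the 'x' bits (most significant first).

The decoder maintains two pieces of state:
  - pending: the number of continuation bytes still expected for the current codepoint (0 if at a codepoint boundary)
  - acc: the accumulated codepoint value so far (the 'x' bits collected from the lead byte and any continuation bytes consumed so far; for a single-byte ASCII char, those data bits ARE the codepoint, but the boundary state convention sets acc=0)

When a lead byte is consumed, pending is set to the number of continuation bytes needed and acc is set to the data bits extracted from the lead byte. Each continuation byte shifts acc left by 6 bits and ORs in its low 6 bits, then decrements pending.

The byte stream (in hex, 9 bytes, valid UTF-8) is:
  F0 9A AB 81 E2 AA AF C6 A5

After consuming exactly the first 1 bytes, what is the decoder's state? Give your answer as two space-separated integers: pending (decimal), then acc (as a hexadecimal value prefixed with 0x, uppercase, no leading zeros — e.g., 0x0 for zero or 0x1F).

Byte[0]=F0: 4-byte lead. pending=3, acc=0x0

Answer: 3 0x0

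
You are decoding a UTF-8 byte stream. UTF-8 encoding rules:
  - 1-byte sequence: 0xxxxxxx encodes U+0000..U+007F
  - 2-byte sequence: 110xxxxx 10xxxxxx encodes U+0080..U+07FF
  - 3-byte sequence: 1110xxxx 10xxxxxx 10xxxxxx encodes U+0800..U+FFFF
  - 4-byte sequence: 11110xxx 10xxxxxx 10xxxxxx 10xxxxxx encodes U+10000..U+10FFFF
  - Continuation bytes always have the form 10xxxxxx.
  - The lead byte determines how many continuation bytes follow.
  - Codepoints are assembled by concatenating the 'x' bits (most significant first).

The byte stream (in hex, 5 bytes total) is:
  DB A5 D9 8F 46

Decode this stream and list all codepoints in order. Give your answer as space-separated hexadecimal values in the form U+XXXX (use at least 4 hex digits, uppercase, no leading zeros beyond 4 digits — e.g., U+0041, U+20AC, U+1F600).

Answer: U+06E5 U+064F U+0046

Derivation:
Byte[0]=DB: 2-byte lead, need 1 cont bytes. acc=0x1B
Byte[1]=A5: continuation. acc=(acc<<6)|0x25=0x6E5
Completed: cp=U+06E5 (starts at byte 0)
Byte[2]=D9: 2-byte lead, need 1 cont bytes. acc=0x19
Byte[3]=8F: continuation. acc=(acc<<6)|0x0F=0x64F
Completed: cp=U+064F (starts at byte 2)
Byte[4]=46: 1-byte ASCII. cp=U+0046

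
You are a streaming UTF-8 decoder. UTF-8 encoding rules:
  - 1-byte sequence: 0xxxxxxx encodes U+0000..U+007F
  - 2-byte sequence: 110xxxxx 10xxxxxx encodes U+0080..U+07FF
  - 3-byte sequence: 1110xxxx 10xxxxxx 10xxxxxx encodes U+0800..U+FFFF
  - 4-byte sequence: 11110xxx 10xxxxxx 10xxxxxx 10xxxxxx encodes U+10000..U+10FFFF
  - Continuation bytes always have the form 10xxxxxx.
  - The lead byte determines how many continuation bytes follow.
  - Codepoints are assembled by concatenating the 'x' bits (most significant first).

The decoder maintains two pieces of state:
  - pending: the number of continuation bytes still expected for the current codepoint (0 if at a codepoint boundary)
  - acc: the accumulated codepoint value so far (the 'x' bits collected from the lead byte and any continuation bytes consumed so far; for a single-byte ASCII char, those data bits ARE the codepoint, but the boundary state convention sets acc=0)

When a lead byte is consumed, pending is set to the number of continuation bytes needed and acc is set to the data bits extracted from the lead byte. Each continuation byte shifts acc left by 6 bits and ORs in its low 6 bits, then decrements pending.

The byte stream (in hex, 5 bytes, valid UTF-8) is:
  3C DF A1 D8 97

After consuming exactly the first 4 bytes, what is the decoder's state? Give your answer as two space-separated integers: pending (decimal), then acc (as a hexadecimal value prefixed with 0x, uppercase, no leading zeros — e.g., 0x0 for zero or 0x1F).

Byte[0]=3C: 1-byte. pending=0, acc=0x0
Byte[1]=DF: 2-byte lead. pending=1, acc=0x1F
Byte[2]=A1: continuation. acc=(acc<<6)|0x21=0x7E1, pending=0
Byte[3]=D8: 2-byte lead. pending=1, acc=0x18

Answer: 1 0x18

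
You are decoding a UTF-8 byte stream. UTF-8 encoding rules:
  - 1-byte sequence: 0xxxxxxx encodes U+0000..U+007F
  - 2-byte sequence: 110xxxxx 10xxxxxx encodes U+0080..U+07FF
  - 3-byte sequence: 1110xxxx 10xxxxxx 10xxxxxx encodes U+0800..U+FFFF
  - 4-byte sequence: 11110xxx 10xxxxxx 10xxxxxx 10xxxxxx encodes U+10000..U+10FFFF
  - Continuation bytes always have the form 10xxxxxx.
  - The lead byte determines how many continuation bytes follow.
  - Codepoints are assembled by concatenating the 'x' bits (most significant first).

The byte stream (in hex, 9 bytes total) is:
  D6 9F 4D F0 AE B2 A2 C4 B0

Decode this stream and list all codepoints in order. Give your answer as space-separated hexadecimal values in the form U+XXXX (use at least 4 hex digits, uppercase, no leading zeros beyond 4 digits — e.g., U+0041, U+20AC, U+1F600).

Byte[0]=D6: 2-byte lead, need 1 cont bytes. acc=0x16
Byte[1]=9F: continuation. acc=(acc<<6)|0x1F=0x59F
Completed: cp=U+059F (starts at byte 0)
Byte[2]=4D: 1-byte ASCII. cp=U+004D
Byte[3]=F0: 4-byte lead, need 3 cont bytes. acc=0x0
Byte[4]=AE: continuation. acc=(acc<<6)|0x2E=0x2E
Byte[5]=B2: continuation. acc=(acc<<6)|0x32=0xBB2
Byte[6]=A2: continuation. acc=(acc<<6)|0x22=0x2ECA2
Completed: cp=U+2ECA2 (starts at byte 3)
Byte[7]=C4: 2-byte lead, need 1 cont bytes. acc=0x4
Byte[8]=B0: continuation. acc=(acc<<6)|0x30=0x130
Completed: cp=U+0130 (starts at byte 7)

Answer: U+059F U+004D U+2ECA2 U+0130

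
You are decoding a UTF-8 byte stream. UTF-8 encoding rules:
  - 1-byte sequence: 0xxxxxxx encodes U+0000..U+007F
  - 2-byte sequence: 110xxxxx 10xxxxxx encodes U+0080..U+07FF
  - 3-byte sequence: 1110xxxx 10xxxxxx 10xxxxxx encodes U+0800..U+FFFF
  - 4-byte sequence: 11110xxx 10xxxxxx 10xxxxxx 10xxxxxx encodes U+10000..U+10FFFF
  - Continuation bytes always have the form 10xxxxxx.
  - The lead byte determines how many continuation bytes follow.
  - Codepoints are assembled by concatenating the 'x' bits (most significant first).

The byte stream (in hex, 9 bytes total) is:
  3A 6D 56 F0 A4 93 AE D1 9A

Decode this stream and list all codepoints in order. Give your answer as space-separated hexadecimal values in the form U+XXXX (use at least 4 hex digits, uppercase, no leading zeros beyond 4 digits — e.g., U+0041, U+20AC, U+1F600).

Byte[0]=3A: 1-byte ASCII. cp=U+003A
Byte[1]=6D: 1-byte ASCII. cp=U+006D
Byte[2]=56: 1-byte ASCII. cp=U+0056
Byte[3]=F0: 4-byte lead, need 3 cont bytes. acc=0x0
Byte[4]=A4: continuation. acc=(acc<<6)|0x24=0x24
Byte[5]=93: continuation. acc=(acc<<6)|0x13=0x913
Byte[6]=AE: continuation. acc=(acc<<6)|0x2E=0x244EE
Completed: cp=U+244EE (starts at byte 3)
Byte[7]=D1: 2-byte lead, need 1 cont bytes. acc=0x11
Byte[8]=9A: continuation. acc=(acc<<6)|0x1A=0x45A
Completed: cp=U+045A (starts at byte 7)

Answer: U+003A U+006D U+0056 U+244EE U+045A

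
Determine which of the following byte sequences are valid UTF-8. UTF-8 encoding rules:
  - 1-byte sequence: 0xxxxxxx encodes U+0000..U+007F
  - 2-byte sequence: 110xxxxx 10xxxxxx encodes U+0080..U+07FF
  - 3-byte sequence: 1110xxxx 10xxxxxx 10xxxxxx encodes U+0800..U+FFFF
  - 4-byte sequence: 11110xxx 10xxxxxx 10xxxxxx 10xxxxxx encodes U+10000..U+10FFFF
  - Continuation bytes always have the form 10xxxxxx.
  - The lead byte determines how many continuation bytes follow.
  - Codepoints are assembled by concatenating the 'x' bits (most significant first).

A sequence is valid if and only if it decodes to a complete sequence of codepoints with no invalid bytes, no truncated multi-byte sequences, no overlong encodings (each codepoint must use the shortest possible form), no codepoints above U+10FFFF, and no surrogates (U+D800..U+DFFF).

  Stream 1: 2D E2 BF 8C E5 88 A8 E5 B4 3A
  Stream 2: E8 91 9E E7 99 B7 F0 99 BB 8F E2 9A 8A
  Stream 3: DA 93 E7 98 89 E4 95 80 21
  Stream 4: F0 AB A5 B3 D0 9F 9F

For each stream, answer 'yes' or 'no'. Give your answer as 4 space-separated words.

Answer: no yes yes no

Derivation:
Stream 1: error at byte offset 9. INVALID
Stream 2: decodes cleanly. VALID
Stream 3: decodes cleanly. VALID
Stream 4: error at byte offset 6. INVALID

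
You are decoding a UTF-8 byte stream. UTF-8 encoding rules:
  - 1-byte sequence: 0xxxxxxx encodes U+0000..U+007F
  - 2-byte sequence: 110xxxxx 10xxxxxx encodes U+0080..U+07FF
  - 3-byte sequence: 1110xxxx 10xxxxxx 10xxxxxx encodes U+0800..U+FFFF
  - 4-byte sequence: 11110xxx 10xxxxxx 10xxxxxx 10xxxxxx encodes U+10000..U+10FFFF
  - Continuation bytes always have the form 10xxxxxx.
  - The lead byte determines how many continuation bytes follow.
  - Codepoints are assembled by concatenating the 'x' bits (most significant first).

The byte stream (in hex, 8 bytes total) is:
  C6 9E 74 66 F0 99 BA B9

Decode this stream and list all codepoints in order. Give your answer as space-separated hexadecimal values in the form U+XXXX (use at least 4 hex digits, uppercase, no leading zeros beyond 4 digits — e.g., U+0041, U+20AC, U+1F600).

Byte[0]=C6: 2-byte lead, need 1 cont bytes. acc=0x6
Byte[1]=9E: continuation. acc=(acc<<6)|0x1E=0x19E
Completed: cp=U+019E (starts at byte 0)
Byte[2]=74: 1-byte ASCII. cp=U+0074
Byte[3]=66: 1-byte ASCII. cp=U+0066
Byte[4]=F0: 4-byte lead, need 3 cont bytes. acc=0x0
Byte[5]=99: continuation. acc=(acc<<6)|0x19=0x19
Byte[6]=BA: continuation. acc=(acc<<6)|0x3A=0x67A
Byte[7]=B9: continuation. acc=(acc<<6)|0x39=0x19EB9
Completed: cp=U+19EB9 (starts at byte 4)

Answer: U+019E U+0074 U+0066 U+19EB9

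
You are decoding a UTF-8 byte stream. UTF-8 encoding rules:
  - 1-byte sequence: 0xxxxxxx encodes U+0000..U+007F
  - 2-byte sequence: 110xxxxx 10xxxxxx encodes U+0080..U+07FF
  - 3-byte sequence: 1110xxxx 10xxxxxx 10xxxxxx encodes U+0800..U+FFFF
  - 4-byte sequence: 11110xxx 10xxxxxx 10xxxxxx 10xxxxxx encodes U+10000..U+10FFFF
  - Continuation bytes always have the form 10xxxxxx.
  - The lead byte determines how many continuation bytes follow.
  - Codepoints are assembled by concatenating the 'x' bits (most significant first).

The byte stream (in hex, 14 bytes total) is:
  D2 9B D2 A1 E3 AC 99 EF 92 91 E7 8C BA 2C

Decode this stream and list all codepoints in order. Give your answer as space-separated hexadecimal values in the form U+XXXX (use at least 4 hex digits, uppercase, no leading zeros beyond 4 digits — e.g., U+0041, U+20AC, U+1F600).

Answer: U+049B U+04A1 U+3B19 U+F491 U+733A U+002C

Derivation:
Byte[0]=D2: 2-byte lead, need 1 cont bytes. acc=0x12
Byte[1]=9B: continuation. acc=(acc<<6)|0x1B=0x49B
Completed: cp=U+049B (starts at byte 0)
Byte[2]=D2: 2-byte lead, need 1 cont bytes. acc=0x12
Byte[3]=A1: continuation. acc=(acc<<6)|0x21=0x4A1
Completed: cp=U+04A1 (starts at byte 2)
Byte[4]=E3: 3-byte lead, need 2 cont bytes. acc=0x3
Byte[5]=AC: continuation. acc=(acc<<6)|0x2C=0xEC
Byte[6]=99: continuation. acc=(acc<<6)|0x19=0x3B19
Completed: cp=U+3B19 (starts at byte 4)
Byte[7]=EF: 3-byte lead, need 2 cont bytes. acc=0xF
Byte[8]=92: continuation. acc=(acc<<6)|0x12=0x3D2
Byte[9]=91: continuation. acc=(acc<<6)|0x11=0xF491
Completed: cp=U+F491 (starts at byte 7)
Byte[10]=E7: 3-byte lead, need 2 cont bytes. acc=0x7
Byte[11]=8C: continuation. acc=(acc<<6)|0x0C=0x1CC
Byte[12]=BA: continuation. acc=(acc<<6)|0x3A=0x733A
Completed: cp=U+733A (starts at byte 10)
Byte[13]=2C: 1-byte ASCII. cp=U+002C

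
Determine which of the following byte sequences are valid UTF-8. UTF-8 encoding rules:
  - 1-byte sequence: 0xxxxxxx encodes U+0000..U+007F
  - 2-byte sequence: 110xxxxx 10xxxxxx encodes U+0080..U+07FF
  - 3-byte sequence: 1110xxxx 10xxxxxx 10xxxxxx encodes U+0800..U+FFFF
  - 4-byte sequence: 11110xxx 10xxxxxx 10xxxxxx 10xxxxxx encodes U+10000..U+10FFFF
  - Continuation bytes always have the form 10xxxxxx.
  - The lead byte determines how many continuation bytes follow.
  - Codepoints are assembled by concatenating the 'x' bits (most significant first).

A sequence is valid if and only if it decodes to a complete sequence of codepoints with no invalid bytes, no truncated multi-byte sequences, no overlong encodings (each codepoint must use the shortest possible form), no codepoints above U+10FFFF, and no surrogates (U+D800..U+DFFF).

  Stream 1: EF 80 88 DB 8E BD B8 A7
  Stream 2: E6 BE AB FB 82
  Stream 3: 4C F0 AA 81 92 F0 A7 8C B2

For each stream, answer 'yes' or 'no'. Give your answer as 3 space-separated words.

Answer: no no yes

Derivation:
Stream 1: error at byte offset 5. INVALID
Stream 2: error at byte offset 3. INVALID
Stream 3: decodes cleanly. VALID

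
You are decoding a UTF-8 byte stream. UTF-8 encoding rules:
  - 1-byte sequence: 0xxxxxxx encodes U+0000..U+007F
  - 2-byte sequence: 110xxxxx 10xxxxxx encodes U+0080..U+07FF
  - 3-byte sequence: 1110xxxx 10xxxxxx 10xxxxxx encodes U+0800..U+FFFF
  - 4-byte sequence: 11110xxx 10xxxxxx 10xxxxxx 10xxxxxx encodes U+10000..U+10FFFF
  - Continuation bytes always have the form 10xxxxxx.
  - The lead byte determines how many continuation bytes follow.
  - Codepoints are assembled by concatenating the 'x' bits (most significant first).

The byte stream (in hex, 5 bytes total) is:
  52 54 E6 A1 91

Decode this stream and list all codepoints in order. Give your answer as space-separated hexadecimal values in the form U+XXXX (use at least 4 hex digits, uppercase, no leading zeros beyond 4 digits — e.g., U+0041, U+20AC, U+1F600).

Byte[0]=52: 1-byte ASCII. cp=U+0052
Byte[1]=54: 1-byte ASCII. cp=U+0054
Byte[2]=E6: 3-byte lead, need 2 cont bytes. acc=0x6
Byte[3]=A1: continuation. acc=(acc<<6)|0x21=0x1A1
Byte[4]=91: continuation. acc=(acc<<6)|0x11=0x6851
Completed: cp=U+6851 (starts at byte 2)

Answer: U+0052 U+0054 U+6851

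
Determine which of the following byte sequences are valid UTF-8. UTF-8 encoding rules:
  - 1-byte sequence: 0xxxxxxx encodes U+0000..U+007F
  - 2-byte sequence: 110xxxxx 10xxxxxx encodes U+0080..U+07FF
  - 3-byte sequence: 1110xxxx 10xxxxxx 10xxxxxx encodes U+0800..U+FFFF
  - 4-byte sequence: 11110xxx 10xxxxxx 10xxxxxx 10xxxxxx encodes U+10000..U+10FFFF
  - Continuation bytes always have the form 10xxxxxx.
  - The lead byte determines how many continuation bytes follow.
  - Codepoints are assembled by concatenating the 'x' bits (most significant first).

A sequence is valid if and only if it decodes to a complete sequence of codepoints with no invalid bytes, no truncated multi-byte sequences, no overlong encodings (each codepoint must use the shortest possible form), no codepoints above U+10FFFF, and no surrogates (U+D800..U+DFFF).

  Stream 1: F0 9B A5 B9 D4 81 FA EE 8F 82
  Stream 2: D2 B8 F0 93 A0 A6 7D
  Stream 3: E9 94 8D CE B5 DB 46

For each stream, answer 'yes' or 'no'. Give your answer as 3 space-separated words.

Answer: no yes no

Derivation:
Stream 1: error at byte offset 6. INVALID
Stream 2: decodes cleanly. VALID
Stream 3: error at byte offset 6. INVALID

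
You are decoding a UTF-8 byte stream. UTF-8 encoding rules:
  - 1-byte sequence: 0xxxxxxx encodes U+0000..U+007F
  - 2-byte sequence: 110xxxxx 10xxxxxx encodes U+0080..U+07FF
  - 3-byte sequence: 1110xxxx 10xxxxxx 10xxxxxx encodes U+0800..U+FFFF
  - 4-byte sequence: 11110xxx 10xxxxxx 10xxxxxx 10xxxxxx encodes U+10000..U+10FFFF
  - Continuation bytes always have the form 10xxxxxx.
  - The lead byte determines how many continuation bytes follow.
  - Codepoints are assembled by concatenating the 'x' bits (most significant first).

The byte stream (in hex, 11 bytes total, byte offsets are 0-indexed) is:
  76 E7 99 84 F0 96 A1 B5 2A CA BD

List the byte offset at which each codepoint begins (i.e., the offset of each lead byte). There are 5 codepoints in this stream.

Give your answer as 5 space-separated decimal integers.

Answer: 0 1 4 8 9

Derivation:
Byte[0]=76: 1-byte ASCII. cp=U+0076
Byte[1]=E7: 3-byte lead, need 2 cont bytes. acc=0x7
Byte[2]=99: continuation. acc=(acc<<6)|0x19=0x1D9
Byte[3]=84: continuation. acc=(acc<<6)|0x04=0x7644
Completed: cp=U+7644 (starts at byte 1)
Byte[4]=F0: 4-byte lead, need 3 cont bytes. acc=0x0
Byte[5]=96: continuation. acc=(acc<<6)|0x16=0x16
Byte[6]=A1: continuation. acc=(acc<<6)|0x21=0x5A1
Byte[7]=B5: continuation. acc=(acc<<6)|0x35=0x16875
Completed: cp=U+16875 (starts at byte 4)
Byte[8]=2A: 1-byte ASCII. cp=U+002A
Byte[9]=CA: 2-byte lead, need 1 cont bytes. acc=0xA
Byte[10]=BD: continuation. acc=(acc<<6)|0x3D=0x2BD
Completed: cp=U+02BD (starts at byte 9)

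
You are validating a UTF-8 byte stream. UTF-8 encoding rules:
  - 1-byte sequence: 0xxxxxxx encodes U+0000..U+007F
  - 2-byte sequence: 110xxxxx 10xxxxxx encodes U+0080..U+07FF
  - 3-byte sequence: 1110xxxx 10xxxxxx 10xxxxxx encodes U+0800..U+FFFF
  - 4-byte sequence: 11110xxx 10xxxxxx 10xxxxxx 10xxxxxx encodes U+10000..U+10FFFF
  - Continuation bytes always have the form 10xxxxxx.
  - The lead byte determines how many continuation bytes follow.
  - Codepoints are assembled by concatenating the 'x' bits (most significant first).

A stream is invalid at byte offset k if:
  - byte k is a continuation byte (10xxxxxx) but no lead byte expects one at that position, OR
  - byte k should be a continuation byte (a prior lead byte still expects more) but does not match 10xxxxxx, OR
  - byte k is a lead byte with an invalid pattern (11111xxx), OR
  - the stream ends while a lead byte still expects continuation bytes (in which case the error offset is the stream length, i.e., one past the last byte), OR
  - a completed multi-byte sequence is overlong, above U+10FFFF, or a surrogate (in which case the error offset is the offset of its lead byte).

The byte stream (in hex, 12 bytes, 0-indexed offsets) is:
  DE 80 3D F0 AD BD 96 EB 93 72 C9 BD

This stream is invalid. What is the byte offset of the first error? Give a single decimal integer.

Answer: 9

Derivation:
Byte[0]=DE: 2-byte lead, need 1 cont bytes. acc=0x1E
Byte[1]=80: continuation. acc=(acc<<6)|0x00=0x780
Completed: cp=U+0780 (starts at byte 0)
Byte[2]=3D: 1-byte ASCII. cp=U+003D
Byte[3]=F0: 4-byte lead, need 3 cont bytes. acc=0x0
Byte[4]=AD: continuation. acc=(acc<<6)|0x2D=0x2D
Byte[5]=BD: continuation. acc=(acc<<6)|0x3D=0xB7D
Byte[6]=96: continuation. acc=(acc<<6)|0x16=0x2DF56
Completed: cp=U+2DF56 (starts at byte 3)
Byte[7]=EB: 3-byte lead, need 2 cont bytes. acc=0xB
Byte[8]=93: continuation. acc=(acc<<6)|0x13=0x2D3
Byte[9]=72: expected 10xxxxxx continuation. INVALID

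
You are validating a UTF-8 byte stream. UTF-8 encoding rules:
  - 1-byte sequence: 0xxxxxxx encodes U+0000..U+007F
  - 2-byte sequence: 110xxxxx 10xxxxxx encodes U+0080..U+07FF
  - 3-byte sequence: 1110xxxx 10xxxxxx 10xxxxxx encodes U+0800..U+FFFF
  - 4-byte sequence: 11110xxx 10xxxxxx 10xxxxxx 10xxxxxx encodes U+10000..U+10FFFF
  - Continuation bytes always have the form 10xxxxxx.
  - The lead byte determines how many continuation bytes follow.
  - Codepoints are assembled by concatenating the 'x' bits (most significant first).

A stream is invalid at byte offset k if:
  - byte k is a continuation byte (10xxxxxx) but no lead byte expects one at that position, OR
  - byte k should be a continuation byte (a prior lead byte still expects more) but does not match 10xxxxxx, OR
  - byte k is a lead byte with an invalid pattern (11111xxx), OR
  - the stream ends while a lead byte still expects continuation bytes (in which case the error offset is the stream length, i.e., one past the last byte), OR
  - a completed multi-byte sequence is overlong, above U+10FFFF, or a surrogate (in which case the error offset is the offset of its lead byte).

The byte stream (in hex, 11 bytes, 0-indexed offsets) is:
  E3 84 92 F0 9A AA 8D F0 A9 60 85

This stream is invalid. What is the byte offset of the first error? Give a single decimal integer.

Byte[0]=E3: 3-byte lead, need 2 cont bytes. acc=0x3
Byte[1]=84: continuation. acc=(acc<<6)|0x04=0xC4
Byte[2]=92: continuation. acc=(acc<<6)|0x12=0x3112
Completed: cp=U+3112 (starts at byte 0)
Byte[3]=F0: 4-byte lead, need 3 cont bytes. acc=0x0
Byte[4]=9A: continuation. acc=(acc<<6)|0x1A=0x1A
Byte[5]=AA: continuation. acc=(acc<<6)|0x2A=0x6AA
Byte[6]=8D: continuation. acc=(acc<<6)|0x0D=0x1AA8D
Completed: cp=U+1AA8D (starts at byte 3)
Byte[7]=F0: 4-byte lead, need 3 cont bytes. acc=0x0
Byte[8]=A9: continuation. acc=(acc<<6)|0x29=0x29
Byte[9]=60: expected 10xxxxxx continuation. INVALID

Answer: 9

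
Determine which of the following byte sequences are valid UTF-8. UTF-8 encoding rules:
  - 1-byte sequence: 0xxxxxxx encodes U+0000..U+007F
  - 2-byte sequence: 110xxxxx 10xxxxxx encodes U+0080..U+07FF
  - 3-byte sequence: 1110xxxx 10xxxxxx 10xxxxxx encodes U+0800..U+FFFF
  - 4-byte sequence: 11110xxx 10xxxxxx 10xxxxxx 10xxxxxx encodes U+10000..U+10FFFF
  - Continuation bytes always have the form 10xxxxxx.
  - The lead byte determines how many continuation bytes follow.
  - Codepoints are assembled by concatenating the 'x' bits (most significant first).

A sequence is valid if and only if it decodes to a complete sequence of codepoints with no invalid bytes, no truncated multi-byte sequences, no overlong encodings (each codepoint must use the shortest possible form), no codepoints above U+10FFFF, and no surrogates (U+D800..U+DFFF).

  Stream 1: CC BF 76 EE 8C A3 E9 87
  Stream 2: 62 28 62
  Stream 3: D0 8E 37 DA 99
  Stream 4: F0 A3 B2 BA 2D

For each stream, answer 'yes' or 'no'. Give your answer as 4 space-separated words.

Stream 1: error at byte offset 8. INVALID
Stream 2: decodes cleanly. VALID
Stream 3: decodes cleanly. VALID
Stream 4: decodes cleanly. VALID

Answer: no yes yes yes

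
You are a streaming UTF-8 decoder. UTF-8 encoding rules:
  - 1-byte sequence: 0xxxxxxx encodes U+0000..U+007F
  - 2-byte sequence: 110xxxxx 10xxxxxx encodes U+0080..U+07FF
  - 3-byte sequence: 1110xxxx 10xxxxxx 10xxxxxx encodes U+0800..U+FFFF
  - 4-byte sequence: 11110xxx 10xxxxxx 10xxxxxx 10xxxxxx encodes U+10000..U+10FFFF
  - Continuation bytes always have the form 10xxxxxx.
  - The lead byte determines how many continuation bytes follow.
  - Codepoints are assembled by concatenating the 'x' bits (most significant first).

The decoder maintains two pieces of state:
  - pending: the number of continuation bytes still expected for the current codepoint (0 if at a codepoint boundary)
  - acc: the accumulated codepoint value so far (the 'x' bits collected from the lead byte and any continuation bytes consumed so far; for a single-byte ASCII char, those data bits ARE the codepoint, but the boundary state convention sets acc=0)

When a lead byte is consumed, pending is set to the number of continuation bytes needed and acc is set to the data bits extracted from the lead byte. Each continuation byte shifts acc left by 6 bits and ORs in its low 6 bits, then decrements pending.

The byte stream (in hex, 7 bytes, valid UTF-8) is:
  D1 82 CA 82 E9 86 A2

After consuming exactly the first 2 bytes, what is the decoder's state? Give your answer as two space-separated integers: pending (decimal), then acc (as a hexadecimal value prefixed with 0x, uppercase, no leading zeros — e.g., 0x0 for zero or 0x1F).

Byte[0]=D1: 2-byte lead. pending=1, acc=0x11
Byte[1]=82: continuation. acc=(acc<<6)|0x02=0x442, pending=0

Answer: 0 0x442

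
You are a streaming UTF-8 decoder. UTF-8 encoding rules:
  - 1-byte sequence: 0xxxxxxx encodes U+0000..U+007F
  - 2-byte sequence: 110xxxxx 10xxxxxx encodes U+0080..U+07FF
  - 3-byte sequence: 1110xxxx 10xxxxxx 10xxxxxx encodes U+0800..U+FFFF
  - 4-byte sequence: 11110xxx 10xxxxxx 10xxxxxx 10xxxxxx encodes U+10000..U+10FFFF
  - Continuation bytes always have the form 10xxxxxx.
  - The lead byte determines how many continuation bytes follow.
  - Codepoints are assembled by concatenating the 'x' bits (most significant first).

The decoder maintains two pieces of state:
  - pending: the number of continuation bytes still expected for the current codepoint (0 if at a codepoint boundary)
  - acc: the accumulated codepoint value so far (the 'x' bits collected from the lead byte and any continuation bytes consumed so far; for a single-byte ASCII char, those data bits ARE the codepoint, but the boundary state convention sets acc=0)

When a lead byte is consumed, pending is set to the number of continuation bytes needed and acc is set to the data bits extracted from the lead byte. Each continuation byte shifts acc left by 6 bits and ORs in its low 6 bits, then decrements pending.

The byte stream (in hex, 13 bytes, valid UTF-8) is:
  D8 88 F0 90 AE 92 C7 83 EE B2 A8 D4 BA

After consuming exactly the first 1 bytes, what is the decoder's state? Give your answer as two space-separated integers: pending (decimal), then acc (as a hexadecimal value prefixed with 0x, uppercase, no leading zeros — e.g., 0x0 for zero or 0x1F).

Answer: 1 0x18

Derivation:
Byte[0]=D8: 2-byte lead. pending=1, acc=0x18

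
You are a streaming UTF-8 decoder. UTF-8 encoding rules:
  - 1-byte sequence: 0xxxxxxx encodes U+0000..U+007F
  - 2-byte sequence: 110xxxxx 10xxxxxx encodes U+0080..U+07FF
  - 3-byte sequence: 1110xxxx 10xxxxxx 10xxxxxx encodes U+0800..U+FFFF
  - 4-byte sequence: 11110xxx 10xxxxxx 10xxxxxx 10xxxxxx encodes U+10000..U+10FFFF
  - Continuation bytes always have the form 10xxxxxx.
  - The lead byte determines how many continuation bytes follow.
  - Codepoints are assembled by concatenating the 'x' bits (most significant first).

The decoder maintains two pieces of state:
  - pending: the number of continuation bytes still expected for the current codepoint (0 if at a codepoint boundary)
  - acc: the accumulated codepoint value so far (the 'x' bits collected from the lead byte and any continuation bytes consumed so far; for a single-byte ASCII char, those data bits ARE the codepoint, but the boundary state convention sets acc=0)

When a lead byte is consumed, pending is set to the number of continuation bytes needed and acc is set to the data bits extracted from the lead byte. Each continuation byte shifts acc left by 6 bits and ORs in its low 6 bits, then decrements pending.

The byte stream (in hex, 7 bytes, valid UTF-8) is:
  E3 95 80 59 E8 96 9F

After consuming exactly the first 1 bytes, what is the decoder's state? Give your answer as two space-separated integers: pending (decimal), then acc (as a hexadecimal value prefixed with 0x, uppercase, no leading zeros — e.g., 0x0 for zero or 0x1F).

Answer: 2 0x3

Derivation:
Byte[0]=E3: 3-byte lead. pending=2, acc=0x3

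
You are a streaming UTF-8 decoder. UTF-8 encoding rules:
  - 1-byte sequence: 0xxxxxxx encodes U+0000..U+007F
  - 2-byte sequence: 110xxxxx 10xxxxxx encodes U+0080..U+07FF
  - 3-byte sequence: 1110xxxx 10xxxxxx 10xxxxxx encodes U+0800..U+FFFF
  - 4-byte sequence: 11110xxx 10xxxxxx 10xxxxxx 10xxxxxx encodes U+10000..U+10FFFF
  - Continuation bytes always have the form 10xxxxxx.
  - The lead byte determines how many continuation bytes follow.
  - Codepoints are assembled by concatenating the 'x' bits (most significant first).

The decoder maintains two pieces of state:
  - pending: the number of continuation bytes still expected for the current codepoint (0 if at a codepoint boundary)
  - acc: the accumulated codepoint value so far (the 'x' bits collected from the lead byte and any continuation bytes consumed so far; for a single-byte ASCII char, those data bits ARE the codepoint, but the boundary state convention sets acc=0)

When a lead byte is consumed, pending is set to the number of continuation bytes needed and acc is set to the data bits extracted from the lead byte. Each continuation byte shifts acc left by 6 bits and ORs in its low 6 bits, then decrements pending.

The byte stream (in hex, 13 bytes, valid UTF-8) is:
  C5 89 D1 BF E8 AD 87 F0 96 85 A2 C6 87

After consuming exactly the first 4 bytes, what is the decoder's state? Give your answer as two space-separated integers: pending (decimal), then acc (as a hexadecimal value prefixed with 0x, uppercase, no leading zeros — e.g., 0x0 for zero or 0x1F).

Answer: 0 0x47F

Derivation:
Byte[0]=C5: 2-byte lead. pending=1, acc=0x5
Byte[1]=89: continuation. acc=(acc<<6)|0x09=0x149, pending=0
Byte[2]=D1: 2-byte lead. pending=1, acc=0x11
Byte[3]=BF: continuation. acc=(acc<<6)|0x3F=0x47F, pending=0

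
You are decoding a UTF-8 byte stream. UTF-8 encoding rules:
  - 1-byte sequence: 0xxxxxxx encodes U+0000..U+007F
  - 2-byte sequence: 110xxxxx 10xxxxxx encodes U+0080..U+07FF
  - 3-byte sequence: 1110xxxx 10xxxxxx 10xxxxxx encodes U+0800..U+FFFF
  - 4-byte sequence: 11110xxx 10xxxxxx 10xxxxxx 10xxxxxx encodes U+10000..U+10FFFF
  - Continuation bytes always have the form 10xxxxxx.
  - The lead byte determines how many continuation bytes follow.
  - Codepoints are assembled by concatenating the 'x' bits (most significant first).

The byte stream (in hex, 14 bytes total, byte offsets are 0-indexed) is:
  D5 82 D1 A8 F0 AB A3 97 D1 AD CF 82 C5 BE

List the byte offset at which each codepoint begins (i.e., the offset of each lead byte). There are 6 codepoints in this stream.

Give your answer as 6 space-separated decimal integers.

Byte[0]=D5: 2-byte lead, need 1 cont bytes. acc=0x15
Byte[1]=82: continuation. acc=(acc<<6)|0x02=0x542
Completed: cp=U+0542 (starts at byte 0)
Byte[2]=D1: 2-byte lead, need 1 cont bytes. acc=0x11
Byte[3]=A8: continuation. acc=(acc<<6)|0x28=0x468
Completed: cp=U+0468 (starts at byte 2)
Byte[4]=F0: 4-byte lead, need 3 cont bytes. acc=0x0
Byte[5]=AB: continuation. acc=(acc<<6)|0x2B=0x2B
Byte[6]=A3: continuation. acc=(acc<<6)|0x23=0xAE3
Byte[7]=97: continuation. acc=(acc<<6)|0x17=0x2B8D7
Completed: cp=U+2B8D7 (starts at byte 4)
Byte[8]=D1: 2-byte lead, need 1 cont bytes. acc=0x11
Byte[9]=AD: continuation. acc=(acc<<6)|0x2D=0x46D
Completed: cp=U+046D (starts at byte 8)
Byte[10]=CF: 2-byte lead, need 1 cont bytes. acc=0xF
Byte[11]=82: continuation. acc=(acc<<6)|0x02=0x3C2
Completed: cp=U+03C2 (starts at byte 10)
Byte[12]=C5: 2-byte lead, need 1 cont bytes. acc=0x5
Byte[13]=BE: continuation. acc=(acc<<6)|0x3E=0x17E
Completed: cp=U+017E (starts at byte 12)

Answer: 0 2 4 8 10 12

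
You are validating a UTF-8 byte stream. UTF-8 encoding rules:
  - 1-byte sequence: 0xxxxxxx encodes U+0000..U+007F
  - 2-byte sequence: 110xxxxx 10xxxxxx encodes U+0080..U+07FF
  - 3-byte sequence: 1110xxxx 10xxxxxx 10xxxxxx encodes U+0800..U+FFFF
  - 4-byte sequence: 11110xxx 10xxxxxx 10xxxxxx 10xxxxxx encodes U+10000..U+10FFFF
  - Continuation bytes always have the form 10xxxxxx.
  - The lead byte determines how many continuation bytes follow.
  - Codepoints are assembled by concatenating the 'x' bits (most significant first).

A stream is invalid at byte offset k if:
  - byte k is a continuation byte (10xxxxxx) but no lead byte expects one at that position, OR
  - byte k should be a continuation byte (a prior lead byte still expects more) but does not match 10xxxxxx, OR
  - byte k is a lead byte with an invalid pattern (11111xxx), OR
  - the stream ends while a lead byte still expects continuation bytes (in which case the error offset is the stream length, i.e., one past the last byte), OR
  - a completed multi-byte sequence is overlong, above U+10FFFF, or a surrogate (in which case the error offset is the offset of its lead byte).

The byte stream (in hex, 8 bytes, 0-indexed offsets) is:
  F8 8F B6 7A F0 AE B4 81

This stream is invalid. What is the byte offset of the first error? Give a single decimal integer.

Byte[0]=F8: INVALID lead byte (not 0xxx/110x/1110/11110)

Answer: 0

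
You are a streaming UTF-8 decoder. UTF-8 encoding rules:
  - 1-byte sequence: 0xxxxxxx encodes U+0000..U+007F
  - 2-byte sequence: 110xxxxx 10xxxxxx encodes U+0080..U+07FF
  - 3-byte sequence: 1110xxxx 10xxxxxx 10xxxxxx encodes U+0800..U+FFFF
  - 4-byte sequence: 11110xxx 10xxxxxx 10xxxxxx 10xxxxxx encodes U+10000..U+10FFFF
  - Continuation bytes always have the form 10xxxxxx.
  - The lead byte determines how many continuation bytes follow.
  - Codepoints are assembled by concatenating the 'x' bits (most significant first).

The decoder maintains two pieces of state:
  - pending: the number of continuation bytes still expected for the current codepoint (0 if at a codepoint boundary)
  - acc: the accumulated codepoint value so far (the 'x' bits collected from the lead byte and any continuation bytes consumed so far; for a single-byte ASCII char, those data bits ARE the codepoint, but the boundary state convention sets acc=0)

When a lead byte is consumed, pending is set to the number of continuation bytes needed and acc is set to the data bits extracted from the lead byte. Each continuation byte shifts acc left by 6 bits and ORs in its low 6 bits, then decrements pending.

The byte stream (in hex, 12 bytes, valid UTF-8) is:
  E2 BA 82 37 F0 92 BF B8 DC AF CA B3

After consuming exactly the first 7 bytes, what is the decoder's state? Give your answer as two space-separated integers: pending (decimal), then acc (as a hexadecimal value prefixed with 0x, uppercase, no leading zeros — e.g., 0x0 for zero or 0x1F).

Byte[0]=E2: 3-byte lead. pending=2, acc=0x2
Byte[1]=BA: continuation. acc=(acc<<6)|0x3A=0xBA, pending=1
Byte[2]=82: continuation. acc=(acc<<6)|0x02=0x2E82, pending=0
Byte[3]=37: 1-byte. pending=0, acc=0x0
Byte[4]=F0: 4-byte lead. pending=3, acc=0x0
Byte[5]=92: continuation. acc=(acc<<6)|0x12=0x12, pending=2
Byte[6]=BF: continuation. acc=(acc<<6)|0x3F=0x4BF, pending=1

Answer: 1 0x4BF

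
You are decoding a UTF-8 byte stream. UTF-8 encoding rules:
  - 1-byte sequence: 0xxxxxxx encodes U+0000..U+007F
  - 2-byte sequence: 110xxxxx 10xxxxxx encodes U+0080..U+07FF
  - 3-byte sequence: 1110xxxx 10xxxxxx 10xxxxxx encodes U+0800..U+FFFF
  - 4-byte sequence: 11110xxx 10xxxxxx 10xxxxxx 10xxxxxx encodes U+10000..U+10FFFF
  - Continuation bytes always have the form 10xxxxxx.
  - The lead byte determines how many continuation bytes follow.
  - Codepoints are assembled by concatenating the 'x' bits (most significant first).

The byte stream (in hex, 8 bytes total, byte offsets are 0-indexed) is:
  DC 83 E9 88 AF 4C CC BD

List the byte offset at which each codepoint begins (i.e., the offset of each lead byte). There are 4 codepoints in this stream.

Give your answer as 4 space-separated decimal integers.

Byte[0]=DC: 2-byte lead, need 1 cont bytes. acc=0x1C
Byte[1]=83: continuation. acc=(acc<<6)|0x03=0x703
Completed: cp=U+0703 (starts at byte 0)
Byte[2]=E9: 3-byte lead, need 2 cont bytes. acc=0x9
Byte[3]=88: continuation. acc=(acc<<6)|0x08=0x248
Byte[4]=AF: continuation. acc=(acc<<6)|0x2F=0x922F
Completed: cp=U+922F (starts at byte 2)
Byte[5]=4C: 1-byte ASCII. cp=U+004C
Byte[6]=CC: 2-byte lead, need 1 cont bytes. acc=0xC
Byte[7]=BD: continuation. acc=(acc<<6)|0x3D=0x33D
Completed: cp=U+033D (starts at byte 6)

Answer: 0 2 5 6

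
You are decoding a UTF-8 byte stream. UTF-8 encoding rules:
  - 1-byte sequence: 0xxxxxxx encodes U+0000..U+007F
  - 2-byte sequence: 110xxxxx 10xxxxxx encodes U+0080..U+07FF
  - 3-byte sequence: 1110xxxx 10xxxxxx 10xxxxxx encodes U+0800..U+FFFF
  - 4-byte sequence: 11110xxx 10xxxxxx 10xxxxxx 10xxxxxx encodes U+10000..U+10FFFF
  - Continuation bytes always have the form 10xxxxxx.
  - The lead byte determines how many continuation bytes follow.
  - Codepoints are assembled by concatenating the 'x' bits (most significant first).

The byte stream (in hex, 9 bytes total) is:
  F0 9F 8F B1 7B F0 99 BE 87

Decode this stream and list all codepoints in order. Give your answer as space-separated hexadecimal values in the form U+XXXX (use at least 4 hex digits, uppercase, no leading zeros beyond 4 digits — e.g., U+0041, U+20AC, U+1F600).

Answer: U+1F3F1 U+007B U+19F87

Derivation:
Byte[0]=F0: 4-byte lead, need 3 cont bytes. acc=0x0
Byte[1]=9F: continuation. acc=(acc<<6)|0x1F=0x1F
Byte[2]=8F: continuation. acc=(acc<<6)|0x0F=0x7CF
Byte[3]=B1: continuation. acc=(acc<<6)|0x31=0x1F3F1
Completed: cp=U+1F3F1 (starts at byte 0)
Byte[4]=7B: 1-byte ASCII. cp=U+007B
Byte[5]=F0: 4-byte lead, need 3 cont bytes. acc=0x0
Byte[6]=99: continuation. acc=(acc<<6)|0x19=0x19
Byte[7]=BE: continuation. acc=(acc<<6)|0x3E=0x67E
Byte[8]=87: continuation. acc=(acc<<6)|0x07=0x19F87
Completed: cp=U+19F87 (starts at byte 5)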